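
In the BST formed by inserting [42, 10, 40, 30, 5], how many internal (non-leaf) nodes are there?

Tree built from: [42, 10, 40, 30, 5]
Tree (level-order array): [42, 10, None, 5, 40, None, None, 30]
Rule: An internal node has at least one child.
Per-node child counts:
  node 42: 1 child(ren)
  node 10: 2 child(ren)
  node 5: 0 child(ren)
  node 40: 1 child(ren)
  node 30: 0 child(ren)
Matching nodes: [42, 10, 40]
Count of internal (non-leaf) nodes: 3


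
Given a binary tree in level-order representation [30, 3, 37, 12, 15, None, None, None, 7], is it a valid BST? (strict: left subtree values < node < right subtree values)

Level-order array: [30, 3, 37, 12, 15, None, None, None, 7]
Validate using subtree bounds (lo, hi): at each node, require lo < value < hi,
then recurse left with hi=value and right with lo=value.
Preorder trace (stopping at first violation):
  at node 30 with bounds (-inf, +inf): OK
  at node 3 with bounds (-inf, 30): OK
  at node 12 with bounds (-inf, 3): VIOLATION
Node 12 violates its bound: not (-inf < 12 < 3).
Result: Not a valid BST


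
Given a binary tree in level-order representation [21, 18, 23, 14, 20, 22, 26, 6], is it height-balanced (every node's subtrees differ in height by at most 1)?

Tree (level-order array): [21, 18, 23, 14, 20, 22, 26, 6]
Definition: a tree is height-balanced if, at every node, |h(left) - h(right)| <= 1 (empty subtree has height -1).
Bottom-up per-node check:
  node 6: h_left=-1, h_right=-1, diff=0 [OK], height=0
  node 14: h_left=0, h_right=-1, diff=1 [OK], height=1
  node 20: h_left=-1, h_right=-1, diff=0 [OK], height=0
  node 18: h_left=1, h_right=0, diff=1 [OK], height=2
  node 22: h_left=-1, h_right=-1, diff=0 [OK], height=0
  node 26: h_left=-1, h_right=-1, diff=0 [OK], height=0
  node 23: h_left=0, h_right=0, diff=0 [OK], height=1
  node 21: h_left=2, h_right=1, diff=1 [OK], height=3
All nodes satisfy the balance condition.
Result: Balanced


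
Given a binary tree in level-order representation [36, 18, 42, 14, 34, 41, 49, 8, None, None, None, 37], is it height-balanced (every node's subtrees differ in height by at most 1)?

Tree (level-order array): [36, 18, 42, 14, 34, 41, 49, 8, None, None, None, 37]
Definition: a tree is height-balanced if, at every node, |h(left) - h(right)| <= 1 (empty subtree has height -1).
Bottom-up per-node check:
  node 8: h_left=-1, h_right=-1, diff=0 [OK], height=0
  node 14: h_left=0, h_right=-1, diff=1 [OK], height=1
  node 34: h_left=-1, h_right=-1, diff=0 [OK], height=0
  node 18: h_left=1, h_right=0, diff=1 [OK], height=2
  node 37: h_left=-1, h_right=-1, diff=0 [OK], height=0
  node 41: h_left=0, h_right=-1, diff=1 [OK], height=1
  node 49: h_left=-1, h_right=-1, diff=0 [OK], height=0
  node 42: h_left=1, h_right=0, diff=1 [OK], height=2
  node 36: h_left=2, h_right=2, diff=0 [OK], height=3
All nodes satisfy the balance condition.
Result: Balanced


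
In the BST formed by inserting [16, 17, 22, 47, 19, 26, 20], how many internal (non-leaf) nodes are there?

Tree built from: [16, 17, 22, 47, 19, 26, 20]
Tree (level-order array): [16, None, 17, None, 22, 19, 47, None, 20, 26]
Rule: An internal node has at least one child.
Per-node child counts:
  node 16: 1 child(ren)
  node 17: 1 child(ren)
  node 22: 2 child(ren)
  node 19: 1 child(ren)
  node 20: 0 child(ren)
  node 47: 1 child(ren)
  node 26: 0 child(ren)
Matching nodes: [16, 17, 22, 19, 47]
Count of internal (non-leaf) nodes: 5


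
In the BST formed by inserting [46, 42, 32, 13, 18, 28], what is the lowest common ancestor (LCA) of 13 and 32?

Tree insertion order: [46, 42, 32, 13, 18, 28]
Tree (level-order array): [46, 42, None, 32, None, 13, None, None, 18, None, 28]
In a BST, the LCA of p=13, q=32 is the first node v on the
root-to-leaf path with p <= v <= q (go left if both < v, right if both > v).
Walk from root:
  at 46: both 13 and 32 < 46, go left
  at 42: both 13 and 32 < 42, go left
  at 32: 13 <= 32 <= 32, this is the LCA
LCA = 32


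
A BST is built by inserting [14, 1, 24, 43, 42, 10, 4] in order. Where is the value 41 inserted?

Starting tree (level order): [14, 1, 24, None, 10, None, 43, 4, None, 42]
Insertion path: 14 -> 24 -> 43 -> 42
Result: insert 41 as left child of 42
Final tree (level order): [14, 1, 24, None, 10, None, 43, 4, None, 42, None, None, None, 41]


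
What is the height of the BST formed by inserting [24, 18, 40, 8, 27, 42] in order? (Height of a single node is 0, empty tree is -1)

Insertion order: [24, 18, 40, 8, 27, 42]
Tree (level-order array): [24, 18, 40, 8, None, 27, 42]
Compute height bottom-up (empty subtree = -1):
  height(8) = 1 + max(-1, -1) = 0
  height(18) = 1 + max(0, -1) = 1
  height(27) = 1 + max(-1, -1) = 0
  height(42) = 1 + max(-1, -1) = 0
  height(40) = 1 + max(0, 0) = 1
  height(24) = 1 + max(1, 1) = 2
Height = 2


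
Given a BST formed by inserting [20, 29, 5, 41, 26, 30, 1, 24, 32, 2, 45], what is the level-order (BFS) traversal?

Tree insertion order: [20, 29, 5, 41, 26, 30, 1, 24, 32, 2, 45]
Tree (level-order array): [20, 5, 29, 1, None, 26, 41, None, 2, 24, None, 30, 45, None, None, None, None, None, 32]
BFS from the root, enqueuing left then right child of each popped node:
  queue [20] -> pop 20, enqueue [5, 29], visited so far: [20]
  queue [5, 29] -> pop 5, enqueue [1], visited so far: [20, 5]
  queue [29, 1] -> pop 29, enqueue [26, 41], visited so far: [20, 5, 29]
  queue [1, 26, 41] -> pop 1, enqueue [2], visited so far: [20, 5, 29, 1]
  queue [26, 41, 2] -> pop 26, enqueue [24], visited so far: [20, 5, 29, 1, 26]
  queue [41, 2, 24] -> pop 41, enqueue [30, 45], visited so far: [20, 5, 29, 1, 26, 41]
  queue [2, 24, 30, 45] -> pop 2, enqueue [none], visited so far: [20, 5, 29, 1, 26, 41, 2]
  queue [24, 30, 45] -> pop 24, enqueue [none], visited so far: [20, 5, 29, 1, 26, 41, 2, 24]
  queue [30, 45] -> pop 30, enqueue [32], visited so far: [20, 5, 29, 1, 26, 41, 2, 24, 30]
  queue [45, 32] -> pop 45, enqueue [none], visited so far: [20, 5, 29, 1, 26, 41, 2, 24, 30, 45]
  queue [32] -> pop 32, enqueue [none], visited so far: [20, 5, 29, 1, 26, 41, 2, 24, 30, 45, 32]
Result: [20, 5, 29, 1, 26, 41, 2, 24, 30, 45, 32]


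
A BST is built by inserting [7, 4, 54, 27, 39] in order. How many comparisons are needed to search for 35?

Search path for 35: 7 -> 54 -> 27 -> 39
Found: False
Comparisons: 4


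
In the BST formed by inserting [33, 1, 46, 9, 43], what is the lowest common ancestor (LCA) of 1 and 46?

Tree insertion order: [33, 1, 46, 9, 43]
Tree (level-order array): [33, 1, 46, None, 9, 43]
In a BST, the LCA of p=1, q=46 is the first node v on the
root-to-leaf path with p <= v <= q (go left if both < v, right if both > v).
Walk from root:
  at 33: 1 <= 33 <= 46, this is the LCA
LCA = 33


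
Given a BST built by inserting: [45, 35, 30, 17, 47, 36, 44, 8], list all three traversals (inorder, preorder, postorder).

Tree insertion order: [45, 35, 30, 17, 47, 36, 44, 8]
Tree (level-order array): [45, 35, 47, 30, 36, None, None, 17, None, None, 44, 8]
Inorder (L, root, R): [8, 17, 30, 35, 36, 44, 45, 47]
Preorder (root, L, R): [45, 35, 30, 17, 8, 36, 44, 47]
Postorder (L, R, root): [8, 17, 30, 44, 36, 35, 47, 45]


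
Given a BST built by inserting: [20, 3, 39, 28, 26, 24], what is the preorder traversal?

Tree insertion order: [20, 3, 39, 28, 26, 24]
Tree (level-order array): [20, 3, 39, None, None, 28, None, 26, None, 24]
Preorder traversal: [20, 3, 39, 28, 26, 24]


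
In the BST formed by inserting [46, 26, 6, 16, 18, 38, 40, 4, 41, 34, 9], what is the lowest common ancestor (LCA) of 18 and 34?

Tree insertion order: [46, 26, 6, 16, 18, 38, 40, 4, 41, 34, 9]
Tree (level-order array): [46, 26, None, 6, 38, 4, 16, 34, 40, None, None, 9, 18, None, None, None, 41]
In a BST, the LCA of p=18, q=34 is the first node v on the
root-to-leaf path with p <= v <= q (go left if both < v, right if both > v).
Walk from root:
  at 46: both 18 and 34 < 46, go left
  at 26: 18 <= 26 <= 34, this is the LCA
LCA = 26


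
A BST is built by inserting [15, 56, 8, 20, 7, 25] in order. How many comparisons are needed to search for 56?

Search path for 56: 15 -> 56
Found: True
Comparisons: 2


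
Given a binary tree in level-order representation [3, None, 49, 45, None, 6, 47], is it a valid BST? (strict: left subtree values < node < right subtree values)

Level-order array: [3, None, 49, 45, None, 6, 47]
Validate using subtree bounds (lo, hi): at each node, require lo < value < hi,
then recurse left with hi=value and right with lo=value.
Preorder trace (stopping at first violation):
  at node 3 with bounds (-inf, +inf): OK
  at node 49 with bounds (3, +inf): OK
  at node 45 with bounds (3, 49): OK
  at node 6 with bounds (3, 45): OK
  at node 47 with bounds (45, 49): OK
No violation found at any node.
Result: Valid BST


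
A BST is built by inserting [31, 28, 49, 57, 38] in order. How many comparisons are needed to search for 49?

Search path for 49: 31 -> 49
Found: True
Comparisons: 2


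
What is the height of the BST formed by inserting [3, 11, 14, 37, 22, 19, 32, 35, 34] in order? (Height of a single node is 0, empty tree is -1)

Insertion order: [3, 11, 14, 37, 22, 19, 32, 35, 34]
Tree (level-order array): [3, None, 11, None, 14, None, 37, 22, None, 19, 32, None, None, None, 35, 34]
Compute height bottom-up (empty subtree = -1):
  height(19) = 1 + max(-1, -1) = 0
  height(34) = 1 + max(-1, -1) = 0
  height(35) = 1 + max(0, -1) = 1
  height(32) = 1 + max(-1, 1) = 2
  height(22) = 1 + max(0, 2) = 3
  height(37) = 1 + max(3, -1) = 4
  height(14) = 1 + max(-1, 4) = 5
  height(11) = 1 + max(-1, 5) = 6
  height(3) = 1 + max(-1, 6) = 7
Height = 7


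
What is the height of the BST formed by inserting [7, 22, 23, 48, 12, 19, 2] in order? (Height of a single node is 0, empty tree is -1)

Insertion order: [7, 22, 23, 48, 12, 19, 2]
Tree (level-order array): [7, 2, 22, None, None, 12, 23, None, 19, None, 48]
Compute height bottom-up (empty subtree = -1):
  height(2) = 1 + max(-1, -1) = 0
  height(19) = 1 + max(-1, -1) = 0
  height(12) = 1 + max(-1, 0) = 1
  height(48) = 1 + max(-1, -1) = 0
  height(23) = 1 + max(-1, 0) = 1
  height(22) = 1 + max(1, 1) = 2
  height(7) = 1 + max(0, 2) = 3
Height = 3


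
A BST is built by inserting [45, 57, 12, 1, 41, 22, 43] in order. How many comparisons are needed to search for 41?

Search path for 41: 45 -> 12 -> 41
Found: True
Comparisons: 3


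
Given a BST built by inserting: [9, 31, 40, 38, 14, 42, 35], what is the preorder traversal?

Tree insertion order: [9, 31, 40, 38, 14, 42, 35]
Tree (level-order array): [9, None, 31, 14, 40, None, None, 38, 42, 35]
Preorder traversal: [9, 31, 14, 40, 38, 35, 42]


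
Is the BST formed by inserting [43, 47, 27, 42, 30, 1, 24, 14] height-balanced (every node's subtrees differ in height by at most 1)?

Tree (level-order array): [43, 27, 47, 1, 42, None, None, None, 24, 30, None, 14]
Definition: a tree is height-balanced if, at every node, |h(left) - h(right)| <= 1 (empty subtree has height -1).
Bottom-up per-node check:
  node 14: h_left=-1, h_right=-1, diff=0 [OK], height=0
  node 24: h_left=0, h_right=-1, diff=1 [OK], height=1
  node 1: h_left=-1, h_right=1, diff=2 [FAIL (|-1-1|=2 > 1)], height=2
  node 30: h_left=-1, h_right=-1, diff=0 [OK], height=0
  node 42: h_left=0, h_right=-1, diff=1 [OK], height=1
  node 27: h_left=2, h_right=1, diff=1 [OK], height=3
  node 47: h_left=-1, h_right=-1, diff=0 [OK], height=0
  node 43: h_left=3, h_right=0, diff=3 [FAIL (|3-0|=3 > 1)], height=4
Node 1 violates the condition: |-1 - 1| = 2 > 1.
Result: Not balanced


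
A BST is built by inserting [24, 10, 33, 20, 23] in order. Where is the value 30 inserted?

Starting tree (level order): [24, 10, 33, None, 20, None, None, None, 23]
Insertion path: 24 -> 33
Result: insert 30 as left child of 33
Final tree (level order): [24, 10, 33, None, 20, 30, None, None, 23]


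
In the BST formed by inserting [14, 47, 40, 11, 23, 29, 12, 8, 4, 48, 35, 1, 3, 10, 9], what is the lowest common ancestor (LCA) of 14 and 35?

Tree insertion order: [14, 47, 40, 11, 23, 29, 12, 8, 4, 48, 35, 1, 3, 10, 9]
Tree (level-order array): [14, 11, 47, 8, 12, 40, 48, 4, 10, None, None, 23, None, None, None, 1, None, 9, None, None, 29, None, 3, None, None, None, 35]
In a BST, the LCA of p=14, q=35 is the first node v on the
root-to-leaf path with p <= v <= q (go left if both < v, right if both > v).
Walk from root:
  at 14: 14 <= 14 <= 35, this is the LCA
LCA = 14


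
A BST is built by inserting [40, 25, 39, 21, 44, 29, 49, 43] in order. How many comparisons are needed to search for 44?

Search path for 44: 40 -> 44
Found: True
Comparisons: 2


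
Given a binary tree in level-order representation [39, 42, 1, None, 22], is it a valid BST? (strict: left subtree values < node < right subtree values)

Level-order array: [39, 42, 1, None, 22]
Validate using subtree bounds (lo, hi): at each node, require lo < value < hi,
then recurse left with hi=value and right with lo=value.
Preorder trace (stopping at first violation):
  at node 39 with bounds (-inf, +inf): OK
  at node 42 with bounds (-inf, 39): VIOLATION
Node 42 violates its bound: not (-inf < 42 < 39).
Result: Not a valid BST


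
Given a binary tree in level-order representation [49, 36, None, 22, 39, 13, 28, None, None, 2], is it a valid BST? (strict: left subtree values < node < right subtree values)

Level-order array: [49, 36, None, 22, 39, 13, 28, None, None, 2]
Validate using subtree bounds (lo, hi): at each node, require lo < value < hi,
then recurse left with hi=value and right with lo=value.
Preorder trace (stopping at first violation):
  at node 49 with bounds (-inf, +inf): OK
  at node 36 with bounds (-inf, 49): OK
  at node 22 with bounds (-inf, 36): OK
  at node 13 with bounds (-inf, 22): OK
  at node 2 with bounds (-inf, 13): OK
  at node 28 with bounds (22, 36): OK
  at node 39 with bounds (36, 49): OK
No violation found at any node.
Result: Valid BST


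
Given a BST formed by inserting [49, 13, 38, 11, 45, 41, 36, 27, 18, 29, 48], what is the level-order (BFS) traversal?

Tree insertion order: [49, 13, 38, 11, 45, 41, 36, 27, 18, 29, 48]
Tree (level-order array): [49, 13, None, 11, 38, None, None, 36, 45, 27, None, 41, 48, 18, 29]
BFS from the root, enqueuing left then right child of each popped node:
  queue [49] -> pop 49, enqueue [13], visited so far: [49]
  queue [13] -> pop 13, enqueue [11, 38], visited so far: [49, 13]
  queue [11, 38] -> pop 11, enqueue [none], visited so far: [49, 13, 11]
  queue [38] -> pop 38, enqueue [36, 45], visited so far: [49, 13, 11, 38]
  queue [36, 45] -> pop 36, enqueue [27], visited so far: [49, 13, 11, 38, 36]
  queue [45, 27] -> pop 45, enqueue [41, 48], visited so far: [49, 13, 11, 38, 36, 45]
  queue [27, 41, 48] -> pop 27, enqueue [18, 29], visited so far: [49, 13, 11, 38, 36, 45, 27]
  queue [41, 48, 18, 29] -> pop 41, enqueue [none], visited so far: [49, 13, 11, 38, 36, 45, 27, 41]
  queue [48, 18, 29] -> pop 48, enqueue [none], visited so far: [49, 13, 11, 38, 36, 45, 27, 41, 48]
  queue [18, 29] -> pop 18, enqueue [none], visited so far: [49, 13, 11, 38, 36, 45, 27, 41, 48, 18]
  queue [29] -> pop 29, enqueue [none], visited so far: [49, 13, 11, 38, 36, 45, 27, 41, 48, 18, 29]
Result: [49, 13, 11, 38, 36, 45, 27, 41, 48, 18, 29]


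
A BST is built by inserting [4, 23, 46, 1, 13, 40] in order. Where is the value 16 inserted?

Starting tree (level order): [4, 1, 23, None, None, 13, 46, None, None, 40]
Insertion path: 4 -> 23 -> 13
Result: insert 16 as right child of 13
Final tree (level order): [4, 1, 23, None, None, 13, 46, None, 16, 40]


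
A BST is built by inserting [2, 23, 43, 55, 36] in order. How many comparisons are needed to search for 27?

Search path for 27: 2 -> 23 -> 43 -> 36
Found: False
Comparisons: 4


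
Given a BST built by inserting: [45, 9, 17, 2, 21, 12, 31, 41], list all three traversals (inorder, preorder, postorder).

Tree insertion order: [45, 9, 17, 2, 21, 12, 31, 41]
Tree (level-order array): [45, 9, None, 2, 17, None, None, 12, 21, None, None, None, 31, None, 41]
Inorder (L, root, R): [2, 9, 12, 17, 21, 31, 41, 45]
Preorder (root, L, R): [45, 9, 2, 17, 12, 21, 31, 41]
Postorder (L, R, root): [2, 12, 41, 31, 21, 17, 9, 45]


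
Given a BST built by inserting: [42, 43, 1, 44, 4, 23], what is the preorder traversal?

Tree insertion order: [42, 43, 1, 44, 4, 23]
Tree (level-order array): [42, 1, 43, None, 4, None, 44, None, 23]
Preorder traversal: [42, 1, 4, 23, 43, 44]


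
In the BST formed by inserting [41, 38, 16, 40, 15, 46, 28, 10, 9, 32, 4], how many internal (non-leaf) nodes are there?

Tree built from: [41, 38, 16, 40, 15, 46, 28, 10, 9, 32, 4]
Tree (level-order array): [41, 38, 46, 16, 40, None, None, 15, 28, None, None, 10, None, None, 32, 9, None, None, None, 4]
Rule: An internal node has at least one child.
Per-node child counts:
  node 41: 2 child(ren)
  node 38: 2 child(ren)
  node 16: 2 child(ren)
  node 15: 1 child(ren)
  node 10: 1 child(ren)
  node 9: 1 child(ren)
  node 4: 0 child(ren)
  node 28: 1 child(ren)
  node 32: 0 child(ren)
  node 40: 0 child(ren)
  node 46: 0 child(ren)
Matching nodes: [41, 38, 16, 15, 10, 9, 28]
Count of internal (non-leaf) nodes: 7


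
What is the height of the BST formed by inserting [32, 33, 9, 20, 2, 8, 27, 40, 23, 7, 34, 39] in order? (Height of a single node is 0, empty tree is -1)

Insertion order: [32, 33, 9, 20, 2, 8, 27, 40, 23, 7, 34, 39]
Tree (level-order array): [32, 9, 33, 2, 20, None, 40, None, 8, None, 27, 34, None, 7, None, 23, None, None, 39]
Compute height bottom-up (empty subtree = -1):
  height(7) = 1 + max(-1, -1) = 0
  height(8) = 1 + max(0, -1) = 1
  height(2) = 1 + max(-1, 1) = 2
  height(23) = 1 + max(-1, -1) = 0
  height(27) = 1 + max(0, -1) = 1
  height(20) = 1 + max(-1, 1) = 2
  height(9) = 1 + max(2, 2) = 3
  height(39) = 1 + max(-1, -1) = 0
  height(34) = 1 + max(-1, 0) = 1
  height(40) = 1 + max(1, -1) = 2
  height(33) = 1 + max(-1, 2) = 3
  height(32) = 1 + max(3, 3) = 4
Height = 4


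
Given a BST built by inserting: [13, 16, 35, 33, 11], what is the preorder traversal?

Tree insertion order: [13, 16, 35, 33, 11]
Tree (level-order array): [13, 11, 16, None, None, None, 35, 33]
Preorder traversal: [13, 11, 16, 35, 33]


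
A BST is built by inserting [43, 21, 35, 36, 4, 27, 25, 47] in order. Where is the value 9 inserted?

Starting tree (level order): [43, 21, 47, 4, 35, None, None, None, None, 27, 36, 25]
Insertion path: 43 -> 21 -> 4
Result: insert 9 as right child of 4
Final tree (level order): [43, 21, 47, 4, 35, None, None, None, 9, 27, 36, None, None, 25]


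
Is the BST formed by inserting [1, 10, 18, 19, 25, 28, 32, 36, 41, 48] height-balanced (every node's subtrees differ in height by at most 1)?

Tree (level-order array): [1, None, 10, None, 18, None, 19, None, 25, None, 28, None, 32, None, 36, None, 41, None, 48]
Definition: a tree is height-balanced if, at every node, |h(left) - h(right)| <= 1 (empty subtree has height -1).
Bottom-up per-node check:
  node 48: h_left=-1, h_right=-1, diff=0 [OK], height=0
  node 41: h_left=-1, h_right=0, diff=1 [OK], height=1
  node 36: h_left=-1, h_right=1, diff=2 [FAIL (|-1-1|=2 > 1)], height=2
  node 32: h_left=-1, h_right=2, diff=3 [FAIL (|-1-2|=3 > 1)], height=3
  node 28: h_left=-1, h_right=3, diff=4 [FAIL (|-1-3|=4 > 1)], height=4
  node 25: h_left=-1, h_right=4, diff=5 [FAIL (|-1-4|=5 > 1)], height=5
  node 19: h_left=-1, h_right=5, diff=6 [FAIL (|-1-5|=6 > 1)], height=6
  node 18: h_left=-1, h_right=6, diff=7 [FAIL (|-1-6|=7 > 1)], height=7
  node 10: h_left=-1, h_right=7, diff=8 [FAIL (|-1-7|=8 > 1)], height=8
  node 1: h_left=-1, h_right=8, diff=9 [FAIL (|-1-8|=9 > 1)], height=9
Node 36 violates the condition: |-1 - 1| = 2 > 1.
Result: Not balanced


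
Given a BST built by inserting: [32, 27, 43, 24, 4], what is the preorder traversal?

Tree insertion order: [32, 27, 43, 24, 4]
Tree (level-order array): [32, 27, 43, 24, None, None, None, 4]
Preorder traversal: [32, 27, 24, 4, 43]


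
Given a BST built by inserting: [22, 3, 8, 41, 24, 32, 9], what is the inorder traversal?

Tree insertion order: [22, 3, 8, 41, 24, 32, 9]
Tree (level-order array): [22, 3, 41, None, 8, 24, None, None, 9, None, 32]
Inorder traversal: [3, 8, 9, 22, 24, 32, 41]


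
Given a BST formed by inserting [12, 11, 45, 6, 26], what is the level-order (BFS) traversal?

Tree insertion order: [12, 11, 45, 6, 26]
Tree (level-order array): [12, 11, 45, 6, None, 26]
BFS from the root, enqueuing left then right child of each popped node:
  queue [12] -> pop 12, enqueue [11, 45], visited so far: [12]
  queue [11, 45] -> pop 11, enqueue [6], visited so far: [12, 11]
  queue [45, 6] -> pop 45, enqueue [26], visited so far: [12, 11, 45]
  queue [6, 26] -> pop 6, enqueue [none], visited so far: [12, 11, 45, 6]
  queue [26] -> pop 26, enqueue [none], visited so far: [12, 11, 45, 6, 26]
Result: [12, 11, 45, 6, 26]


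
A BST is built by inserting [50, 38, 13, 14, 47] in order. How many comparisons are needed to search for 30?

Search path for 30: 50 -> 38 -> 13 -> 14
Found: False
Comparisons: 4


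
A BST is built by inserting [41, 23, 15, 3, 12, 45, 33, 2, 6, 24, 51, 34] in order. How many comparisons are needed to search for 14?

Search path for 14: 41 -> 23 -> 15 -> 3 -> 12
Found: False
Comparisons: 5


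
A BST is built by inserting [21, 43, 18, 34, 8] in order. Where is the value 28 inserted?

Starting tree (level order): [21, 18, 43, 8, None, 34]
Insertion path: 21 -> 43 -> 34
Result: insert 28 as left child of 34
Final tree (level order): [21, 18, 43, 8, None, 34, None, None, None, 28]


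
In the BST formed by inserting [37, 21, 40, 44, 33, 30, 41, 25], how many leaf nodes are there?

Tree built from: [37, 21, 40, 44, 33, 30, 41, 25]
Tree (level-order array): [37, 21, 40, None, 33, None, 44, 30, None, 41, None, 25]
Rule: A leaf has 0 children.
Per-node child counts:
  node 37: 2 child(ren)
  node 21: 1 child(ren)
  node 33: 1 child(ren)
  node 30: 1 child(ren)
  node 25: 0 child(ren)
  node 40: 1 child(ren)
  node 44: 1 child(ren)
  node 41: 0 child(ren)
Matching nodes: [25, 41]
Count of leaf nodes: 2


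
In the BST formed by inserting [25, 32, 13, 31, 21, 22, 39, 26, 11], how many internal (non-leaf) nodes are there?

Tree built from: [25, 32, 13, 31, 21, 22, 39, 26, 11]
Tree (level-order array): [25, 13, 32, 11, 21, 31, 39, None, None, None, 22, 26]
Rule: An internal node has at least one child.
Per-node child counts:
  node 25: 2 child(ren)
  node 13: 2 child(ren)
  node 11: 0 child(ren)
  node 21: 1 child(ren)
  node 22: 0 child(ren)
  node 32: 2 child(ren)
  node 31: 1 child(ren)
  node 26: 0 child(ren)
  node 39: 0 child(ren)
Matching nodes: [25, 13, 21, 32, 31]
Count of internal (non-leaf) nodes: 5


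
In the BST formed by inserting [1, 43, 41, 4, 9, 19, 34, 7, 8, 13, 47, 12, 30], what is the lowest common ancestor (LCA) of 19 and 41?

Tree insertion order: [1, 43, 41, 4, 9, 19, 34, 7, 8, 13, 47, 12, 30]
Tree (level-order array): [1, None, 43, 41, 47, 4, None, None, None, None, 9, 7, 19, None, 8, 13, 34, None, None, 12, None, 30]
In a BST, the LCA of p=19, q=41 is the first node v on the
root-to-leaf path with p <= v <= q (go left if both < v, right if both > v).
Walk from root:
  at 1: both 19 and 41 > 1, go right
  at 43: both 19 and 41 < 43, go left
  at 41: 19 <= 41 <= 41, this is the LCA
LCA = 41


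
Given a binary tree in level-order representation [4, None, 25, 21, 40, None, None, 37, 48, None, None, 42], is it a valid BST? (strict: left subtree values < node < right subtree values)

Level-order array: [4, None, 25, 21, 40, None, None, 37, 48, None, None, 42]
Validate using subtree bounds (lo, hi): at each node, require lo < value < hi,
then recurse left with hi=value and right with lo=value.
Preorder trace (stopping at first violation):
  at node 4 with bounds (-inf, +inf): OK
  at node 25 with bounds (4, +inf): OK
  at node 21 with bounds (4, 25): OK
  at node 40 with bounds (25, +inf): OK
  at node 37 with bounds (25, 40): OK
  at node 48 with bounds (40, +inf): OK
  at node 42 with bounds (40, 48): OK
No violation found at any node.
Result: Valid BST


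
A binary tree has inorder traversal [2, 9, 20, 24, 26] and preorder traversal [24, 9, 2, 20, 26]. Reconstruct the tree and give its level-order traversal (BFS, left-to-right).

Inorder:  [2, 9, 20, 24, 26]
Preorder: [24, 9, 2, 20, 26]
Algorithm: preorder visits root first, so consume preorder in order;
for each root, split the current inorder slice at that value into
left-subtree inorder and right-subtree inorder, then recurse.
Recursive splits:
  root=24; inorder splits into left=[2, 9, 20], right=[26]
  root=9; inorder splits into left=[2], right=[20]
  root=2; inorder splits into left=[], right=[]
  root=20; inorder splits into left=[], right=[]
  root=26; inorder splits into left=[], right=[]
Reconstructed level-order: [24, 9, 26, 2, 20]


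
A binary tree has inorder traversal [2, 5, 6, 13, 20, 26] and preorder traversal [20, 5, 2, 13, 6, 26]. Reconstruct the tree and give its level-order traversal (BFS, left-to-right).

Inorder:  [2, 5, 6, 13, 20, 26]
Preorder: [20, 5, 2, 13, 6, 26]
Algorithm: preorder visits root first, so consume preorder in order;
for each root, split the current inorder slice at that value into
left-subtree inorder and right-subtree inorder, then recurse.
Recursive splits:
  root=20; inorder splits into left=[2, 5, 6, 13], right=[26]
  root=5; inorder splits into left=[2], right=[6, 13]
  root=2; inorder splits into left=[], right=[]
  root=13; inorder splits into left=[6], right=[]
  root=6; inorder splits into left=[], right=[]
  root=26; inorder splits into left=[], right=[]
Reconstructed level-order: [20, 5, 26, 2, 13, 6]


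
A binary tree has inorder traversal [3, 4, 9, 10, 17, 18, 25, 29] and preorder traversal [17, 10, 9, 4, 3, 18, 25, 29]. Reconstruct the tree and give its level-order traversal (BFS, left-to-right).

Inorder:  [3, 4, 9, 10, 17, 18, 25, 29]
Preorder: [17, 10, 9, 4, 3, 18, 25, 29]
Algorithm: preorder visits root first, so consume preorder in order;
for each root, split the current inorder slice at that value into
left-subtree inorder and right-subtree inorder, then recurse.
Recursive splits:
  root=17; inorder splits into left=[3, 4, 9, 10], right=[18, 25, 29]
  root=10; inorder splits into left=[3, 4, 9], right=[]
  root=9; inorder splits into left=[3, 4], right=[]
  root=4; inorder splits into left=[3], right=[]
  root=3; inorder splits into left=[], right=[]
  root=18; inorder splits into left=[], right=[25, 29]
  root=25; inorder splits into left=[], right=[29]
  root=29; inorder splits into left=[], right=[]
Reconstructed level-order: [17, 10, 18, 9, 25, 4, 29, 3]


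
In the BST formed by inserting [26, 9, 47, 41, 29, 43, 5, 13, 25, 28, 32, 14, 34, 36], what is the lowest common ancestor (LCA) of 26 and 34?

Tree insertion order: [26, 9, 47, 41, 29, 43, 5, 13, 25, 28, 32, 14, 34, 36]
Tree (level-order array): [26, 9, 47, 5, 13, 41, None, None, None, None, 25, 29, 43, 14, None, 28, 32, None, None, None, None, None, None, None, 34, None, 36]
In a BST, the LCA of p=26, q=34 is the first node v on the
root-to-leaf path with p <= v <= q (go left if both < v, right if both > v).
Walk from root:
  at 26: 26 <= 26 <= 34, this is the LCA
LCA = 26


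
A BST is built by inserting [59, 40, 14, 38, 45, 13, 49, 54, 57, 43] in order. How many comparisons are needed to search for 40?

Search path for 40: 59 -> 40
Found: True
Comparisons: 2


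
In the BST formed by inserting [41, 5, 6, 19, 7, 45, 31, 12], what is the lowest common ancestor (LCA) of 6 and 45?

Tree insertion order: [41, 5, 6, 19, 7, 45, 31, 12]
Tree (level-order array): [41, 5, 45, None, 6, None, None, None, 19, 7, 31, None, 12]
In a BST, the LCA of p=6, q=45 is the first node v on the
root-to-leaf path with p <= v <= q (go left if both < v, right if both > v).
Walk from root:
  at 41: 6 <= 41 <= 45, this is the LCA
LCA = 41


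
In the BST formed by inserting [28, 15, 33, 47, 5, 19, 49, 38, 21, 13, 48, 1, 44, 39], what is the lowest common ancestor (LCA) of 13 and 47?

Tree insertion order: [28, 15, 33, 47, 5, 19, 49, 38, 21, 13, 48, 1, 44, 39]
Tree (level-order array): [28, 15, 33, 5, 19, None, 47, 1, 13, None, 21, 38, 49, None, None, None, None, None, None, None, 44, 48, None, 39]
In a BST, the LCA of p=13, q=47 is the first node v on the
root-to-leaf path with p <= v <= q (go left if both < v, right if both > v).
Walk from root:
  at 28: 13 <= 28 <= 47, this is the LCA
LCA = 28


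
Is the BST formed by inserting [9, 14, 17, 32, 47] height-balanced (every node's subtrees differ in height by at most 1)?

Tree (level-order array): [9, None, 14, None, 17, None, 32, None, 47]
Definition: a tree is height-balanced if, at every node, |h(left) - h(right)| <= 1 (empty subtree has height -1).
Bottom-up per-node check:
  node 47: h_left=-1, h_right=-1, diff=0 [OK], height=0
  node 32: h_left=-1, h_right=0, diff=1 [OK], height=1
  node 17: h_left=-1, h_right=1, diff=2 [FAIL (|-1-1|=2 > 1)], height=2
  node 14: h_left=-1, h_right=2, diff=3 [FAIL (|-1-2|=3 > 1)], height=3
  node 9: h_left=-1, h_right=3, diff=4 [FAIL (|-1-3|=4 > 1)], height=4
Node 17 violates the condition: |-1 - 1| = 2 > 1.
Result: Not balanced


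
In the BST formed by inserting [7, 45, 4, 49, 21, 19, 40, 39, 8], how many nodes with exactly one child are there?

Tree built from: [7, 45, 4, 49, 21, 19, 40, 39, 8]
Tree (level-order array): [7, 4, 45, None, None, 21, 49, 19, 40, None, None, 8, None, 39]
Rule: These are nodes with exactly 1 non-null child.
Per-node child counts:
  node 7: 2 child(ren)
  node 4: 0 child(ren)
  node 45: 2 child(ren)
  node 21: 2 child(ren)
  node 19: 1 child(ren)
  node 8: 0 child(ren)
  node 40: 1 child(ren)
  node 39: 0 child(ren)
  node 49: 0 child(ren)
Matching nodes: [19, 40]
Count of nodes with exactly one child: 2


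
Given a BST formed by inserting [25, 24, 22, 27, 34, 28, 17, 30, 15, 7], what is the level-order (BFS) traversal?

Tree insertion order: [25, 24, 22, 27, 34, 28, 17, 30, 15, 7]
Tree (level-order array): [25, 24, 27, 22, None, None, 34, 17, None, 28, None, 15, None, None, 30, 7]
BFS from the root, enqueuing left then right child of each popped node:
  queue [25] -> pop 25, enqueue [24, 27], visited so far: [25]
  queue [24, 27] -> pop 24, enqueue [22], visited so far: [25, 24]
  queue [27, 22] -> pop 27, enqueue [34], visited so far: [25, 24, 27]
  queue [22, 34] -> pop 22, enqueue [17], visited so far: [25, 24, 27, 22]
  queue [34, 17] -> pop 34, enqueue [28], visited so far: [25, 24, 27, 22, 34]
  queue [17, 28] -> pop 17, enqueue [15], visited so far: [25, 24, 27, 22, 34, 17]
  queue [28, 15] -> pop 28, enqueue [30], visited so far: [25, 24, 27, 22, 34, 17, 28]
  queue [15, 30] -> pop 15, enqueue [7], visited so far: [25, 24, 27, 22, 34, 17, 28, 15]
  queue [30, 7] -> pop 30, enqueue [none], visited so far: [25, 24, 27, 22, 34, 17, 28, 15, 30]
  queue [7] -> pop 7, enqueue [none], visited so far: [25, 24, 27, 22, 34, 17, 28, 15, 30, 7]
Result: [25, 24, 27, 22, 34, 17, 28, 15, 30, 7]


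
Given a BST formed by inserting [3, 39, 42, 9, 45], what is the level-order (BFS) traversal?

Tree insertion order: [3, 39, 42, 9, 45]
Tree (level-order array): [3, None, 39, 9, 42, None, None, None, 45]
BFS from the root, enqueuing left then right child of each popped node:
  queue [3] -> pop 3, enqueue [39], visited so far: [3]
  queue [39] -> pop 39, enqueue [9, 42], visited so far: [3, 39]
  queue [9, 42] -> pop 9, enqueue [none], visited so far: [3, 39, 9]
  queue [42] -> pop 42, enqueue [45], visited so far: [3, 39, 9, 42]
  queue [45] -> pop 45, enqueue [none], visited so far: [3, 39, 9, 42, 45]
Result: [3, 39, 9, 42, 45]


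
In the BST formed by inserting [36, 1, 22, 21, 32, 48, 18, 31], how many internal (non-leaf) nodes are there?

Tree built from: [36, 1, 22, 21, 32, 48, 18, 31]
Tree (level-order array): [36, 1, 48, None, 22, None, None, 21, 32, 18, None, 31]
Rule: An internal node has at least one child.
Per-node child counts:
  node 36: 2 child(ren)
  node 1: 1 child(ren)
  node 22: 2 child(ren)
  node 21: 1 child(ren)
  node 18: 0 child(ren)
  node 32: 1 child(ren)
  node 31: 0 child(ren)
  node 48: 0 child(ren)
Matching nodes: [36, 1, 22, 21, 32]
Count of internal (non-leaf) nodes: 5


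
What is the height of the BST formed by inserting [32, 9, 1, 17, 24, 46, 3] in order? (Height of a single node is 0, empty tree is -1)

Insertion order: [32, 9, 1, 17, 24, 46, 3]
Tree (level-order array): [32, 9, 46, 1, 17, None, None, None, 3, None, 24]
Compute height bottom-up (empty subtree = -1):
  height(3) = 1 + max(-1, -1) = 0
  height(1) = 1 + max(-1, 0) = 1
  height(24) = 1 + max(-1, -1) = 0
  height(17) = 1 + max(-1, 0) = 1
  height(9) = 1 + max(1, 1) = 2
  height(46) = 1 + max(-1, -1) = 0
  height(32) = 1 + max(2, 0) = 3
Height = 3


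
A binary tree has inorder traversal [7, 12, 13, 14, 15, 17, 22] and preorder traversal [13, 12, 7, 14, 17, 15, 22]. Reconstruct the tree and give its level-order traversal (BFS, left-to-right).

Inorder:  [7, 12, 13, 14, 15, 17, 22]
Preorder: [13, 12, 7, 14, 17, 15, 22]
Algorithm: preorder visits root first, so consume preorder in order;
for each root, split the current inorder slice at that value into
left-subtree inorder and right-subtree inorder, then recurse.
Recursive splits:
  root=13; inorder splits into left=[7, 12], right=[14, 15, 17, 22]
  root=12; inorder splits into left=[7], right=[]
  root=7; inorder splits into left=[], right=[]
  root=14; inorder splits into left=[], right=[15, 17, 22]
  root=17; inorder splits into left=[15], right=[22]
  root=15; inorder splits into left=[], right=[]
  root=22; inorder splits into left=[], right=[]
Reconstructed level-order: [13, 12, 14, 7, 17, 15, 22]


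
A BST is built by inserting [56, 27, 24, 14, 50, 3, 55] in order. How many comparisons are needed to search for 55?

Search path for 55: 56 -> 27 -> 50 -> 55
Found: True
Comparisons: 4


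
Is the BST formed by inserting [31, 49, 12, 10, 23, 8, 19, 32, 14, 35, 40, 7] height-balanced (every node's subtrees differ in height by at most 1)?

Tree (level-order array): [31, 12, 49, 10, 23, 32, None, 8, None, 19, None, None, 35, 7, None, 14, None, None, 40]
Definition: a tree is height-balanced if, at every node, |h(left) - h(right)| <= 1 (empty subtree has height -1).
Bottom-up per-node check:
  node 7: h_left=-1, h_right=-1, diff=0 [OK], height=0
  node 8: h_left=0, h_right=-1, diff=1 [OK], height=1
  node 10: h_left=1, h_right=-1, diff=2 [FAIL (|1--1|=2 > 1)], height=2
  node 14: h_left=-1, h_right=-1, diff=0 [OK], height=0
  node 19: h_left=0, h_right=-1, diff=1 [OK], height=1
  node 23: h_left=1, h_right=-1, diff=2 [FAIL (|1--1|=2 > 1)], height=2
  node 12: h_left=2, h_right=2, diff=0 [OK], height=3
  node 40: h_left=-1, h_right=-1, diff=0 [OK], height=0
  node 35: h_left=-1, h_right=0, diff=1 [OK], height=1
  node 32: h_left=-1, h_right=1, diff=2 [FAIL (|-1-1|=2 > 1)], height=2
  node 49: h_left=2, h_right=-1, diff=3 [FAIL (|2--1|=3 > 1)], height=3
  node 31: h_left=3, h_right=3, diff=0 [OK], height=4
Node 10 violates the condition: |1 - -1| = 2 > 1.
Result: Not balanced


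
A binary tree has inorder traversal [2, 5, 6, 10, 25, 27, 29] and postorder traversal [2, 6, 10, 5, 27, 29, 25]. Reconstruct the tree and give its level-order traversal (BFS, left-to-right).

Inorder:   [2, 5, 6, 10, 25, 27, 29]
Postorder: [2, 6, 10, 5, 27, 29, 25]
Algorithm: postorder visits root last, so walk postorder right-to-left;
each value is the root of the current inorder slice — split it at that
value, recurse on the right subtree first, then the left.
Recursive splits:
  root=25; inorder splits into left=[2, 5, 6, 10], right=[27, 29]
  root=29; inorder splits into left=[27], right=[]
  root=27; inorder splits into left=[], right=[]
  root=5; inorder splits into left=[2], right=[6, 10]
  root=10; inorder splits into left=[6], right=[]
  root=6; inorder splits into left=[], right=[]
  root=2; inorder splits into left=[], right=[]
Reconstructed level-order: [25, 5, 29, 2, 10, 27, 6]


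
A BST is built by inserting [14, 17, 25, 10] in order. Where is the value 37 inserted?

Starting tree (level order): [14, 10, 17, None, None, None, 25]
Insertion path: 14 -> 17 -> 25
Result: insert 37 as right child of 25
Final tree (level order): [14, 10, 17, None, None, None, 25, None, 37]


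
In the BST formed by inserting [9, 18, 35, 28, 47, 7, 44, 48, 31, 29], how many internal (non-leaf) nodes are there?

Tree built from: [9, 18, 35, 28, 47, 7, 44, 48, 31, 29]
Tree (level-order array): [9, 7, 18, None, None, None, 35, 28, 47, None, 31, 44, 48, 29]
Rule: An internal node has at least one child.
Per-node child counts:
  node 9: 2 child(ren)
  node 7: 0 child(ren)
  node 18: 1 child(ren)
  node 35: 2 child(ren)
  node 28: 1 child(ren)
  node 31: 1 child(ren)
  node 29: 0 child(ren)
  node 47: 2 child(ren)
  node 44: 0 child(ren)
  node 48: 0 child(ren)
Matching nodes: [9, 18, 35, 28, 31, 47]
Count of internal (non-leaf) nodes: 6


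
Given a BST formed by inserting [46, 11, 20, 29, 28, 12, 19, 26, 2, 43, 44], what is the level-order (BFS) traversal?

Tree insertion order: [46, 11, 20, 29, 28, 12, 19, 26, 2, 43, 44]
Tree (level-order array): [46, 11, None, 2, 20, None, None, 12, 29, None, 19, 28, 43, None, None, 26, None, None, 44]
BFS from the root, enqueuing left then right child of each popped node:
  queue [46] -> pop 46, enqueue [11], visited so far: [46]
  queue [11] -> pop 11, enqueue [2, 20], visited so far: [46, 11]
  queue [2, 20] -> pop 2, enqueue [none], visited so far: [46, 11, 2]
  queue [20] -> pop 20, enqueue [12, 29], visited so far: [46, 11, 2, 20]
  queue [12, 29] -> pop 12, enqueue [19], visited so far: [46, 11, 2, 20, 12]
  queue [29, 19] -> pop 29, enqueue [28, 43], visited so far: [46, 11, 2, 20, 12, 29]
  queue [19, 28, 43] -> pop 19, enqueue [none], visited so far: [46, 11, 2, 20, 12, 29, 19]
  queue [28, 43] -> pop 28, enqueue [26], visited so far: [46, 11, 2, 20, 12, 29, 19, 28]
  queue [43, 26] -> pop 43, enqueue [44], visited so far: [46, 11, 2, 20, 12, 29, 19, 28, 43]
  queue [26, 44] -> pop 26, enqueue [none], visited so far: [46, 11, 2, 20, 12, 29, 19, 28, 43, 26]
  queue [44] -> pop 44, enqueue [none], visited so far: [46, 11, 2, 20, 12, 29, 19, 28, 43, 26, 44]
Result: [46, 11, 2, 20, 12, 29, 19, 28, 43, 26, 44]


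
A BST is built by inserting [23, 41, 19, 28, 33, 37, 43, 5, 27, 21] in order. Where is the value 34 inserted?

Starting tree (level order): [23, 19, 41, 5, 21, 28, 43, None, None, None, None, 27, 33, None, None, None, None, None, 37]
Insertion path: 23 -> 41 -> 28 -> 33 -> 37
Result: insert 34 as left child of 37
Final tree (level order): [23, 19, 41, 5, 21, 28, 43, None, None, None, None, 27, 33, None, None, None, None, None, 37, 34]


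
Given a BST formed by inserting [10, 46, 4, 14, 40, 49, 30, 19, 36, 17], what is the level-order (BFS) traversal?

Tree insertion order: [10, 46, 4, 14, 40, 49, 30, 19, 36, 17]
Tree (level-order array): [10, 4, 46, None, None, 14, 49, None, 40, None, None, 30, None, 19, 36, 17]
BFS from the root, enqueuing left then right child of each popped node:
  queue [10] -> pop 10, enqueue [4, 46], visited so far: [10]
  queue [4, 46] -> pop 4, enqueue [none], visited so far: [10, 4]
  queue [46] -> pop 46, enqueue [14, 49], visited so far: [10, 4, 46]
  queue [14, 49] -> pop 14, enqueue [40], visited so far: [10, 4, 46, 14]
  queue [49, 40] -> pop 49, enqueue [none], visited so far: [10, 4, 46, 14, 49]
  queue [40] -> pop 40, enqueue [30], visited so far: [10, 4, 46, 14, 49, 40]
  queue [30] -> pop 30, enqueue [19, 36], visited so far: [10, 4, 46, 14, 49, 40, 30]
  queue [19, 36] -> pop 19, enqueue [17], visited so far: [10, 4, 46, 14, 49, 40, 30, 19]
  queue [36, 17] -> pop 36, enqueue [none], visited so far: [10, 4, 46, 14, 49, 40, 30, 19, 36]
  queue [17] -> pop 17, enqueue [none], visited so far: [10, 4, 46, 14, 49, 40, 30, 19, 36, 17]
Result: [10, 4, 46, 14, 49, 40, 30, 19, 36, 17]


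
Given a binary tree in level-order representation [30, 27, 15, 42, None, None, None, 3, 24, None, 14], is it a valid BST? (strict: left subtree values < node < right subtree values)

Level-order array: [30, 27, 15, 42, None, None, None, 3, 24, None, 14]
Validate using subtree bounds (lo, hi): at each node, require lo < value < hi,
then recurse left with hi=value and right with lo=value.
Preorder trace (stopping at first violation):
  at node 30 with bounds (-inf, +inf): OK
  at node 27 with bounds (-inf, 30): OK
  at node 42 with bounds (-inf, 27): VIOLATION
Node 42 violates its bound: not (-inf < 42 < 27).
Result: Not a valid BST
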